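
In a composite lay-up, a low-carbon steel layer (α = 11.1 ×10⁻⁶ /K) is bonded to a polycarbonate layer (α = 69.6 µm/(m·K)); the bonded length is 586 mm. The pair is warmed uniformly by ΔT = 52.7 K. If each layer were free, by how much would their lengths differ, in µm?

1810 µm

Δα = |11.1 − 69.6|×10⁻⁶/K = 58.5×10⁻⁶/K.
ΔL_mismatch = Δα·L·ΔT = 58.5×10⁻⁶ × 586.0 mm × 52.7 K = 1810 µm.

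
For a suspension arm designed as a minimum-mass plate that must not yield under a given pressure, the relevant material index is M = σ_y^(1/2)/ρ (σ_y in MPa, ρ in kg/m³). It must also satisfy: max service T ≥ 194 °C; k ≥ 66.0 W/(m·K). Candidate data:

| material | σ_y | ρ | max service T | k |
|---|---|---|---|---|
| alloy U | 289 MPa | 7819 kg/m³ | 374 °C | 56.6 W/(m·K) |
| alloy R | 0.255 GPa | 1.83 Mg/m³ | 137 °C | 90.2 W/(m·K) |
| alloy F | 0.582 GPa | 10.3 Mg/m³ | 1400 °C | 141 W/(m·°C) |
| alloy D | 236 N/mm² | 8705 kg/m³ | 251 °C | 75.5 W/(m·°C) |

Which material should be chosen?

alloy F

Screen on constraints: max service T ≥ 194 °C; k ≥ 66.0 W/(m·K). Survivors: alloy F, alloy D.
After converting to SI:
  alloy F: σ_y = 582.0 MPa, ρ = 10300 kg/m³
  alloy D: σ_y = 236.0 MPa, ρ = 8705 kg/m³
  alloy F: M = 2.34×10⁻³
  alloy D: M = 1.76×10⁻³
Alloy F has the largest M.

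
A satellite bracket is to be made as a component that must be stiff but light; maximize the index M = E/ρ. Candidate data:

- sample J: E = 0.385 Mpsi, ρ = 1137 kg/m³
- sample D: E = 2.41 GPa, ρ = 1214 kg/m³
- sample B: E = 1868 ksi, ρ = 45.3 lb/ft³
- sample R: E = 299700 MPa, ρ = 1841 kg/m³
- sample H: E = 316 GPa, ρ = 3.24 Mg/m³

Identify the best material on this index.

Convert each candidate to consistent units, then evaluate M:
  sample J: E = 2.654 GPa, ρ = 1137 kg/m³
  sample D: E = 2.410 GPa, ρ = 1214 kg/m³
  sample B: E = 12.88 GPa, ρ = 725.6 kg/m³
  sample R: E = 299.7 GPa, ρ = 1841 kg/m³
  sample H: E = 316.0 GPa, ρ = 3240 kg/m³
  sample R: M = 163 MN·m/kg
  sample H: M = 97.5 MN·m/kg
  sample B: M = 17.7 MN·m/kg
  sample J: M = 2.33 MN·m/kg
  sample D: M = 1.99 MN·m/kg
Highest index: sample R.

sample R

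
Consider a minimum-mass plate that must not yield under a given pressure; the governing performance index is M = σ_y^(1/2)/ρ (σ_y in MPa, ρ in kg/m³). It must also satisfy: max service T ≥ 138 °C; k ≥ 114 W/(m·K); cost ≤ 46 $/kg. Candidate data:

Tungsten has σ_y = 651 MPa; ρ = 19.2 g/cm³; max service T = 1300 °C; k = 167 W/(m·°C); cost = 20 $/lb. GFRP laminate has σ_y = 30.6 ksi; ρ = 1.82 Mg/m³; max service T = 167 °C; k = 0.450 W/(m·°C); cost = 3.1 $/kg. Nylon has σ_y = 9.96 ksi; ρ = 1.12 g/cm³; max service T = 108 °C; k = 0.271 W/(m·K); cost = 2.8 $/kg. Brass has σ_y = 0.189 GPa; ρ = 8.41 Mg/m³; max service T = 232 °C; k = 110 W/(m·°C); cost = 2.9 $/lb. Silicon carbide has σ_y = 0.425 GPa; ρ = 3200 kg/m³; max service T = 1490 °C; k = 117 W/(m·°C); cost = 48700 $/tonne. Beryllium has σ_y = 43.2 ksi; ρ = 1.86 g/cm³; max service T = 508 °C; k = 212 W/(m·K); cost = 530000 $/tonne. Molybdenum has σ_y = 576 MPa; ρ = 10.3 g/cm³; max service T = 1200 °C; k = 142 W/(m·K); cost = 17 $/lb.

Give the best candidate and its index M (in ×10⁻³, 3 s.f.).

molybdenum, M = 2.33×10⁻³

Screen on constraints: max service T ≥ 138 °C; k ≥ 114 W/(m·K); cost ≤ 46 $/kg. Survivors: tungsten, molybdenum.
In SI units:
  tungsten: σ_y = 651.0 MPa, ρ = 19200 kg/m³
  molybdenum: σ_y = 576.0 MPa, ρ = 10300 kg/m³
  molybdenum: M = 2.33×10⁻³
  tungsten: M = 1.33×10⁻³
Molybdenum ranks first.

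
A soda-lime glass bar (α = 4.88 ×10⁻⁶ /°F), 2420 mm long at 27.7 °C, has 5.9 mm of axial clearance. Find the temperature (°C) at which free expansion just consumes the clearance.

α = 4.88×10⁻⁶/°F × 9/5 = 8.78×10⁻⁶/K.
α·L₀·ΔT = 5.9 mm ⇒ ΔT = 5.9 / (8.78×10⁻⁶ × 2420.0) = 277.6 K.
T = 27.7 + 277.6 = 305.3 °C.

305 °C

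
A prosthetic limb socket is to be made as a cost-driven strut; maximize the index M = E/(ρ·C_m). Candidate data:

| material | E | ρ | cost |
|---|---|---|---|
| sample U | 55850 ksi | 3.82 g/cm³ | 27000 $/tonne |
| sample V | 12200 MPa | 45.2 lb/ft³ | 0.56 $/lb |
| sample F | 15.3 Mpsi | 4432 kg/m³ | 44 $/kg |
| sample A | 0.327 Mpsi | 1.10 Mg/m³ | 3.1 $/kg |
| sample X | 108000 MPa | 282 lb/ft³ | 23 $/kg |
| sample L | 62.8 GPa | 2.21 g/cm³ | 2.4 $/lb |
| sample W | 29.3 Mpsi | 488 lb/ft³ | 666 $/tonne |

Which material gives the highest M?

Putting every candidate on a common basis:
  sample U: E = 385.1 GPa, ρ = 3820 kg/m³, cost = 27.00 $/kg
  sample V: E = 12.20 GPa, ρ = 724.0 kg/m³, cost = 1.235 $/kg
  sample F: E = 105.5 GPa, ρ = 4432 kg/m³, cost = 44.00 $/kg
  sample A: E = 2.255 GPa, ρ = 1100 kg/m³, cost = 3.100 $/kg
  sample X: E = 108.0 GPa, ρ = 4517 kg/m³, cost = 23.00 $/kg
  sample L: E = 62.80 GPa, ρ = 2210 kg/m³, cost = 5.291 $/kg
  sample W: E = 202.0 GPa, ρ = 7817 kg/m³, cost = 0.6660 $/kg
  sample W: M = 38.8 MN·m per $
  sample V: M = 13.6 MN·m per $
  sample L: M = 5.37 MN·m per $
  sample U: M = 3.73 MN·m per $
  sample X: M = 1.04 MN·m per $
  sample A: M = 0.661 MN·m per $
  sample F: M = 0.541 MN·m per $
Sample W has the largest M.

sample W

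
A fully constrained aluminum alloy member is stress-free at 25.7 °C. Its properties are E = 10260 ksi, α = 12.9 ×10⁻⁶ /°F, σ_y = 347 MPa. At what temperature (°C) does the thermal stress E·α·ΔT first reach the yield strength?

237 °C

E = 10260 ksi = 70.74 GPa.
α = 12.9×10⁻⁶/°F × 9/5 = 23.2×10⁻⁶/K.
E·α·ΔT = 347.0 MPa ⇒ ΔT = 347.0 / (70.74×10³ × 23.2×10⁻⁶) = 211.3 K.
T = 25.7 + 211.3 = 237.0 °C.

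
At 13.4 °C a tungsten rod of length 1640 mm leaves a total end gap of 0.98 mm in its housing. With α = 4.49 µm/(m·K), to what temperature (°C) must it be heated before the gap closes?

α·L₀·ΔT = 0.98 mm ⇒ ΔT = 0.98 / (4.49×10⁻⁶ × 1640.0) = 133.1 K.
T = 13.4 + 133.1 = 146.5 °C.

146 °C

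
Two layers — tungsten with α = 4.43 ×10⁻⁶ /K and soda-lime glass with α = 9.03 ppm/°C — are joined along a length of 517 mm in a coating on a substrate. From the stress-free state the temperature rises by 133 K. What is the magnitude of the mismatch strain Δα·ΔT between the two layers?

6.12×10⁻⁴

Δα = |4.43 − 9.03|×10⁻⁶/K = 4.60×10⁻⁶/K.
Mismatch strain = Δα·ΔT = 4.60×10⁻⁶ × 133.0 = 6.12×10⁻⁴.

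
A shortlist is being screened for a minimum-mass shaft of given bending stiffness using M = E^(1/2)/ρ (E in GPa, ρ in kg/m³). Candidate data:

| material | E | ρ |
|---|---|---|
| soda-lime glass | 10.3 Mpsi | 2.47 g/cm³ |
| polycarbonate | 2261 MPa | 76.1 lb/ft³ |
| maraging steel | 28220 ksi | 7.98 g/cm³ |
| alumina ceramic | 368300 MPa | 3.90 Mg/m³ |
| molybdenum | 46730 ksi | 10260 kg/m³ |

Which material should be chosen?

Normalizing units and computing the index:
  soda-lime glass: E = 71.02 GPa, ρ = 2470 kg/m³
  polycarbonate: E = 2.261 GPa, ρ = 1219 kg/m³
  maraging steel: E = 194.6 GPa, ρ = 7980 kg/m³
  alumina ceramic: E = 368.3 GPa, ρ = 3900 kg/m³
  molybdenum: E = 322.2 GPa, ρ = 10260 kg/m³
  alumina ceramic: M = 4.92×10⁻³
  soda-lime glass: M = 3.41×10⁻³
  molybdenum: M = 1.75×10⁻³
  maraging steel: M = 1.75×10⁻³
  polycarbonate: M = 1.23×10⁻³
Alumina ceramic has the largest M.

alumina ceramic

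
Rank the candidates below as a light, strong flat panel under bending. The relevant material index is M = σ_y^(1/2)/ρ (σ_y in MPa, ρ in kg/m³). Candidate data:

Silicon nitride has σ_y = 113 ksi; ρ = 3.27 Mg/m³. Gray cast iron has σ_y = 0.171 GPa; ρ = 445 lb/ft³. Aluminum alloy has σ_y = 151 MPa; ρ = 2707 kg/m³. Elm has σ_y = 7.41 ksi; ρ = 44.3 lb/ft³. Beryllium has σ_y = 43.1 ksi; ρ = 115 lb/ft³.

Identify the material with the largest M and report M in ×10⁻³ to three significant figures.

elm, M = 10.1×10⁻³

Putting every candidate on a common basis:
  silicon nitride: σ_y = 779.1 MPa, ρ = 3270 kg/m³
  gray cast iron: σ_y = 171.0 MPa, ρ = 7128 kg/m³
  aluminum alloy: σ_y = 151.0 MPa, ρ = 2707 kg/m³
  elm: σ_y = 51.09 MPa, ρ = 709.6 kg/m³
  beryllium: σ_y = 297.2 MPa, ρ = 1842 kg/m³
  elm: M = 10.1×10⁻³
  beryllium: M = 9.36×10⁻³
  silicon nitride: M = 8.54×10⁻³
  aluminum alloy: M = 4.54×10⁻³
  gray cast iron: M = 1.83×10⁻³
The maximum is for elm.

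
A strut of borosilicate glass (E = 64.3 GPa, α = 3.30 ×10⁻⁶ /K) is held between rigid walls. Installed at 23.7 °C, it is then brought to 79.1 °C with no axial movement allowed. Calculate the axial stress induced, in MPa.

ΔT = 55.40 K. Constrained thermal stress σ = E·α·ΔT = 64.30×10³ MPa × 3.30×10⁻⁶ × 55.40 = 11.8 MPa (compressive).

11.8 MPa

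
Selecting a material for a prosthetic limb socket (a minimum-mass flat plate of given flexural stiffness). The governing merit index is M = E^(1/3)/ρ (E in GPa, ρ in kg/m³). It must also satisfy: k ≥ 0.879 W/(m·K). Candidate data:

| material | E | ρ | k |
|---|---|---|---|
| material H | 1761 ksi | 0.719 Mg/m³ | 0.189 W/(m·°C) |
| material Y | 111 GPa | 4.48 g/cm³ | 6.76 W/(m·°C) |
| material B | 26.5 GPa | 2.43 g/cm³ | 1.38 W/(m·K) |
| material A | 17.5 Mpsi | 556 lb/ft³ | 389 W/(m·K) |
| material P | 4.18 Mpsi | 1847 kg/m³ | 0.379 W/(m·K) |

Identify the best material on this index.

Screen on constraints: k ≥ 0.879 W/(m·K). Survivors: material Y, material B, material A.
Convert each candidate to consistent units, then evaluate M:
  material Y: E = 111.0 GPa, ρ = 4480 kg/m³
  material B: E = 26.50 GPa, ρ = 2430 kg/m³
  material A: E = 120.7 GPa, ρ = 8906 kg/m³
  material B: M = 1.23×10⁻³
  material Y: M = 1.07×10⁻³
  material A: M = 0.555×10⁻³
Highest index: material B.

material B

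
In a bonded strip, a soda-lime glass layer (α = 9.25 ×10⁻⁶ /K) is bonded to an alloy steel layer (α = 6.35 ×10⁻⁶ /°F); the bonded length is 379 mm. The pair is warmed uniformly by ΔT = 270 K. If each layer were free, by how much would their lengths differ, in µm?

223 µm

alloy steel: α = 6.35×10⁻⁶/°F × 9/5 = 11.4×10⁻⁶/K.
Δα = |9.25 − 11.4|×10⁻⁶/K = 2.18×10⁻⁶/K.
ΔL_mismatch = Δα·L·ΔT = 2.18×10⁻⁶ × 379.0 mm × 270.0 K = 223 µm.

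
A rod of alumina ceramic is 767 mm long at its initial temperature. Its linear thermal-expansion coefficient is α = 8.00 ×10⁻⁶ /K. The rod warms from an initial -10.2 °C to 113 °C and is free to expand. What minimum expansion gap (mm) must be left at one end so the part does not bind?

0.756 mm

ΔT = 113 − (-10.2) = 123.2 K.
ΔL = α·L₀·ΔT = 8.00×10⁻⁶ × 767 mm × 123.2 K = 0.756 mm.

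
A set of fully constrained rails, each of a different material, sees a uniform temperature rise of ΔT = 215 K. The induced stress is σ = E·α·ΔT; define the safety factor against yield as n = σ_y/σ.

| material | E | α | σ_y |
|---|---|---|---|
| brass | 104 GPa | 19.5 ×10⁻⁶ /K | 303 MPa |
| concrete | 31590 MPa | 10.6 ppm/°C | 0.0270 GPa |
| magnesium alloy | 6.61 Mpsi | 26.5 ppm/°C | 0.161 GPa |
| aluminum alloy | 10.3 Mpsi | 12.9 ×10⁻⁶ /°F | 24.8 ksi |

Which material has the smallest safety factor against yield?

With everything in SI (GPa, ×10⁻⁶/K, MPa):
  brass: E = 104.0, α = 19.5, σ_y = 303.0 → σ = 436 MPa, n = 0.695
  concrete: E = 31.59, α = 10.6, σ_y = 27.00 → σ = 72.0 MPa, n = 0.375
  magnesium alloy: E = 45.57, α = 26.5, σ_y = 161.0 → σ = 260 MPa, n = 0.620
  aluminum alloy: E = 71.02, α = 23.2, σ_y = 171.0 → σ = 355 MPa, n = 0.482
The minimum is concrete at n = 0.375.

concrete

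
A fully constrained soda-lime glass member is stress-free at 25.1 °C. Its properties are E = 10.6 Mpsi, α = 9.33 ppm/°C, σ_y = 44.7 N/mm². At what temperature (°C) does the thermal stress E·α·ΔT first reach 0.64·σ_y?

67.1 °C

E = 10.6 Mpsi = 73.08 GPa.
σ_y = 44.7 N/mm² = 44.70 MPa.
E·α·ΔT = 28.61 MPa ⇒ ΔT = 28.61 / (73.08×10³ × 9.33×10⁻⁶) = 41.95 K.
T = 25.1 + 41.95 = 67.05 °C.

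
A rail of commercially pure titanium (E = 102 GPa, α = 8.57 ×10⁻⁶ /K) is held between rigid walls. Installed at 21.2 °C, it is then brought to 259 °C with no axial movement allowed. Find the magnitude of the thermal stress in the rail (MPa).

ΔT = 237.8 K. Constrained thermal stress σ = E·α·ΔT = 102.0×10³ MPa × 8.57×10⁻⁶ × 237.8 = 208 MPa (compressive).

208 MPa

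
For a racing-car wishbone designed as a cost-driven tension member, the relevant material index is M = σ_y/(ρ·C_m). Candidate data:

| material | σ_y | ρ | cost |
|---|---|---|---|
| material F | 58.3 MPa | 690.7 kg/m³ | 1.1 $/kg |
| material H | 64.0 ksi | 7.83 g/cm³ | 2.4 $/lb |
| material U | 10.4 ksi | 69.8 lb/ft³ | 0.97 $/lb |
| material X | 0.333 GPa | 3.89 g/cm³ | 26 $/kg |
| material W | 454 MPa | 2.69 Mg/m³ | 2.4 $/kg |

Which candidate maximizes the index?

Normalizing units and computing the index:
  material F: σ_y = 58.30 MPa, ρ = 690.7 kg/m³, cost = 1.100 $/kg
  material H: σ_y = 441.3 MPa, ρ = 7830 kg/m³, cost = 5.291 $/kg
  material U: σ_y = 71.71 MPa, ρ = 1118 kg/m³, cost = 2.138 $/kg
  material X: σ_y = 333.0 MPa, ρ = 3890 kg/m³, cost = 26.00 $/kg
  material W: σ_y = 454.0 MPa, ρ = 2690 kg/m³, cost = 2.400 $/kg
  material F: M = 76.7 kN·m per $
  material W: M = 70.3 kN·m per $
  material U: M = 30.0 kN·m per $
  material H: M = 10.7 kN·m per $
  material X: M = 3.29 kN·m per $
The maximum is for material F.

material F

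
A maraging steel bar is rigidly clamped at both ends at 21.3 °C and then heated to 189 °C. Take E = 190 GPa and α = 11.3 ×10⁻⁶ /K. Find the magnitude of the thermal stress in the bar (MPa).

ΔT = 167.7 K. Constrained thermal stress σ = E·α·ΔT = 190.0×10³ MPa × 11.3×10⁻⁶ × 167.7 = 360 MPa (compressive).

360 MPa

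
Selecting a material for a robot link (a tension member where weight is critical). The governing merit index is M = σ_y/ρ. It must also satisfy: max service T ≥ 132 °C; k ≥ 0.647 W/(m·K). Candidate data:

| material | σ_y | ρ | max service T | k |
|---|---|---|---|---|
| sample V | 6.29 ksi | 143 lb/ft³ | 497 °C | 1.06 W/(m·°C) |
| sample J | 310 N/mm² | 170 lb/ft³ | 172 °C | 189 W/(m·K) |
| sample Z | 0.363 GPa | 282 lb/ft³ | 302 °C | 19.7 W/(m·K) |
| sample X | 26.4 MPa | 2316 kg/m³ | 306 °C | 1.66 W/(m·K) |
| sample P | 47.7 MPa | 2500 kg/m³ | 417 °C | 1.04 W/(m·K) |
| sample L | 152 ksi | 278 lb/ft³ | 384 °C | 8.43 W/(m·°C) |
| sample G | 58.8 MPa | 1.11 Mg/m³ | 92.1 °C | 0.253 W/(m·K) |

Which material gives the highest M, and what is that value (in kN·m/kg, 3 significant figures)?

Screen on constraints: max service T ≥ 132 °C; k ≥ 0.647 W/(m·K). Survivors: sample V, sample J, sample Z, sample X, sample P, sample L.
Putting every candidate on a common basis:
  sample V: σ_y = 43.37 MPa, ρ = 2291 kg/m³
  sample J: σ_y = 310.0 MPa, ρ = 2723 kg/m³
  sample Z: σ_y = 363.0 MPa, ρ = 4517 kg/m³
  sample X: σ_y = 26.40 MPa, ρ = 2316 kg/m³
  sample P: σ_y = 47.70 MPa, ρ = 2500 kg/m³
  sample L: σ_y = 1048 MPa, ρ = 4453 kg/m³
  sample L: M = 235 kN·m/kg
  sample J: M = 114 kN·m/kg
  sample Z: M = 80.4 kN·m/kg
  sample P: M = 19.1 kN·m/kg
  sample V: M = 18.9 kN·m/kg
  sample X: M = 11.4 kN·m/kg
Sample L ranks first.

sample L, M = 235 kN·m/kg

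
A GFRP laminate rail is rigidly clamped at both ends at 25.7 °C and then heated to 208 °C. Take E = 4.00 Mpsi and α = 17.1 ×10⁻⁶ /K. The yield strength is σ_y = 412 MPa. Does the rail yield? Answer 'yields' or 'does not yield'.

does not yield

E = 4.00 Mpsi = 27.58 GPa.
ΔT = 182.3 K. Constrained thermal stress σ = E·α·ΔT = 27.58×10³ MPa × 17.1×10⁻⁶ × 182.3 = 86.0 MPa (compressive).
Compare to σ_y = 412 MPa: σ < σ_y, so it does not yield.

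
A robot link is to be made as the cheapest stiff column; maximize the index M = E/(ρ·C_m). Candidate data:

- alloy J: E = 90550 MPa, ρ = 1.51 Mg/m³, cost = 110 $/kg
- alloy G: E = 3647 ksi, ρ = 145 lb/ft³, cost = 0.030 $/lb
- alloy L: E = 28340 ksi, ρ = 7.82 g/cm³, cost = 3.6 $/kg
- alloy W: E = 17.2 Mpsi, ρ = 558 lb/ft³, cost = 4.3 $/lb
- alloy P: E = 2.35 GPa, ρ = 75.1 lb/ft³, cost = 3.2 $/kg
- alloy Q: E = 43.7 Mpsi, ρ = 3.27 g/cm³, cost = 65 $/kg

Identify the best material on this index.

alloy G

In SI units:
  alloy J: E = 90.55 GPa, ρ = 1510 kg/m³, cost = 110.0 $/kg
  alloy G: E = 25.15 GPa, ρ = 2323 kg/m³, cost = 0.06614 $/kg
  alloy L: E = 195.4 GPa, ρ = 7820 kg/m³, cost = 3.600 $/kg
  alloy W: E = 118.6 GPa, ρ = 8938 kg/m³, cost = 9.480 $/kg
  alloy P: E = 2.350 GPa, ρ = 1203 kg/m³, cost = 3.200 $/kg
  alloy Q: E = 301.3 GPa, ρ = 3270 kg/m³, cost = 65.00 $/kg
  alloy G: M = 164 MN·m per $
  alloy L: M = 6.94 MN·m per $
  alloy Q: M = 1.42 MN·m per $
  alloy W: M = 1.40 MN·m per $
  alloy P: M = 0.610 MN·m per $
  alloy J: M = 0.545 MN·m per $
Alloy G ranks first.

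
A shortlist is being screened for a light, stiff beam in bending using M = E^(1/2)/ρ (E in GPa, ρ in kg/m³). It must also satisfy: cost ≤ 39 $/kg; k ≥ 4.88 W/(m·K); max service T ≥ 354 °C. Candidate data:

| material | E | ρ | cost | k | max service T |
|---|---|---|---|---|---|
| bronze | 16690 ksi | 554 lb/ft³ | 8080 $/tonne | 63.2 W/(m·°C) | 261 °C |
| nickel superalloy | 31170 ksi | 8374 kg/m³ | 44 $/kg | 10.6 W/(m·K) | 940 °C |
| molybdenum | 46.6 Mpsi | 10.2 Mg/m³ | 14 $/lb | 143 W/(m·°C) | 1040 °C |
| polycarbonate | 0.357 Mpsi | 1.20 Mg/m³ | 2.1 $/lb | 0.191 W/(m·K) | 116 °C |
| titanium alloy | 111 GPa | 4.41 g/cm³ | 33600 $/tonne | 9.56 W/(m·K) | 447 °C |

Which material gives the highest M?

Screen on constraints: cost ≤ 39 $/kg; k ≥ 4.88 W/(m·K); max service T ≥ 354 °C. Survivors: molybdenum, titanium alloy.
Convert each candidate to consistent units, then evaluate M:
  molybdenum: E = 321.3 GPa, ρ = 10200 kg/m³
  titanium alloy: E = 111.0 GPa, ρ = 4410 kg/m³
  titanium alloy: M = 2.39×10⁻³
  molybdenum: M = 1.76×10⁻³
Titanium alloy ranks first.

titanium alloy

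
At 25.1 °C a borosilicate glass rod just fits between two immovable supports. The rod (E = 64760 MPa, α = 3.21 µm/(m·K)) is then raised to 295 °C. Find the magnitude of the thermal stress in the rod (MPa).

56.1 MPa

E = 64760 MPa = 64.76 GPa.
ΔT = 269.9 K. Constrained thermal stress σ = E·α·ΔT = 64.76×10³ MPa × 3.21×10⁻⁶ × 269.9 = 56.1 MPa (compressive).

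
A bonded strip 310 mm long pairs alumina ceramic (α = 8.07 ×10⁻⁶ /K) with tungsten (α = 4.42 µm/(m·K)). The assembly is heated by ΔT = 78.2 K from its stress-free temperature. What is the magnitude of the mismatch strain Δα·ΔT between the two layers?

Δα = |8.07 − 4.42|×10⁻⁶/K = 3.65×10⁻⁶/K.
Mismatch strain = Δα·ΔT = 3.65×10⁻⁶ × 78.2 = 2.85×10⁻⁴.

2.85×10⁻⁴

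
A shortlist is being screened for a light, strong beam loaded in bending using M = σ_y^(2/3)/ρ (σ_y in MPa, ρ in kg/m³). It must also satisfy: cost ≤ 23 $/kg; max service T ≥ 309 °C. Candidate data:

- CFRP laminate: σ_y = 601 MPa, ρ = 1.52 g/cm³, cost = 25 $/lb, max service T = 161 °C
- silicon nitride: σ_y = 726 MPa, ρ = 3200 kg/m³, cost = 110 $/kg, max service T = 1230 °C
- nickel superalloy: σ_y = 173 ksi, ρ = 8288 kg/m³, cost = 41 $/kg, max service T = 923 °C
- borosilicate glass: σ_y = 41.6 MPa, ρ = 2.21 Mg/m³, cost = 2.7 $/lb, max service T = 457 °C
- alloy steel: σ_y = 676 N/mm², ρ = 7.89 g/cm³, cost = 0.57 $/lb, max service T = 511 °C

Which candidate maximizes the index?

alloy steel

Screen on constraints: cost ≤ 23 $/kg; max service T ≥ 309 °C. Survivors: borosilicate glass, alloy steel.
Putting every candidate on a common basis:
  borosilicate glass: σ_y = 41.60 MPa, ρ = 2210 kg/m³
  alloy steel: σ_y = 676.0 MPa, ρ = 7890 kg/m³
  alloy steel: M = 9.76×10⁻³
  borosilicate glass: M = 5.43×10⁻³
Alloy steel ranks first.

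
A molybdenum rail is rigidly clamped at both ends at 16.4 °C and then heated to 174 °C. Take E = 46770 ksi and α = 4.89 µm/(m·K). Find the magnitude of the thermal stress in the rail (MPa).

E = 46770 ksi = 322.5 GPa.
ΔT = 157.6 K. Constrained thermal stress σ = E·α·ΔT = 322.5×10³ MPa × 4.89×10⁻⁶ × 157.6 = 249 MPa (compressive).

249 MPa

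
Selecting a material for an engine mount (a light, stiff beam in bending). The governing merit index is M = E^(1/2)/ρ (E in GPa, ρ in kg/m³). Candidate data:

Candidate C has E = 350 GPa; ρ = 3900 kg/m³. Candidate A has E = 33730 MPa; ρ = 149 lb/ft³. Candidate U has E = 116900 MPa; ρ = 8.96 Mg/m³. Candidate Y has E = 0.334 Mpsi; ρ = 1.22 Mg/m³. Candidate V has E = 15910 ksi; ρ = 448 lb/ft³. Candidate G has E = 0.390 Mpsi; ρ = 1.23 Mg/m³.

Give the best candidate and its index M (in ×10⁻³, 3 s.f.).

candidate C, M = 4.80×10⁻³

Convert each candidate to consistent units, then evaluate M:
  candidate C: E = 350.0 GPa, ρ = 3900 kg/m³
  candidate A: E = 33.73 GPa, ρ = 2387 kg/m³
  candidate U: E = 116.9 GPa, ρ = 8960 kg/m³
  candidate Y: E = 2.303 GPa, ρ = 1220 kg/m³
  candidate V: E = 109.7 GPa, ρ = 7176 kg/m³
  candidate G: E = 2.689 GPa, ρ = 1230 kg/m³
  candidate C: M = 4.80×10⁻³
  candidate A: M = 2.43×10⁻³
  candidate V: M = 1.46×10⁻³
  candidate G: M = 1.33×10⁻³
  candidate Y: M = 1.24×10⁻³
  candidate U: M = 1.21×10⁻³
Candidate C ranks first.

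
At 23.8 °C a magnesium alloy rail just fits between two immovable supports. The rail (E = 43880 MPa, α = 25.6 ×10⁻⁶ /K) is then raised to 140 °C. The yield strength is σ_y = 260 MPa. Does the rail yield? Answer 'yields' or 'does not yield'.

E = 43880 MPa = 43.88 GPa.
ΔT = 116.2 K. Constrained thermal stress σ = E·α·ΔT = 43.88×10³ MPa × 25.6×10⁻⁶ × 116.2 = 131 MPa (compressive).
Compare to σ_y = 260 MPa: σ < σ_y, so it does not yield.

does not yield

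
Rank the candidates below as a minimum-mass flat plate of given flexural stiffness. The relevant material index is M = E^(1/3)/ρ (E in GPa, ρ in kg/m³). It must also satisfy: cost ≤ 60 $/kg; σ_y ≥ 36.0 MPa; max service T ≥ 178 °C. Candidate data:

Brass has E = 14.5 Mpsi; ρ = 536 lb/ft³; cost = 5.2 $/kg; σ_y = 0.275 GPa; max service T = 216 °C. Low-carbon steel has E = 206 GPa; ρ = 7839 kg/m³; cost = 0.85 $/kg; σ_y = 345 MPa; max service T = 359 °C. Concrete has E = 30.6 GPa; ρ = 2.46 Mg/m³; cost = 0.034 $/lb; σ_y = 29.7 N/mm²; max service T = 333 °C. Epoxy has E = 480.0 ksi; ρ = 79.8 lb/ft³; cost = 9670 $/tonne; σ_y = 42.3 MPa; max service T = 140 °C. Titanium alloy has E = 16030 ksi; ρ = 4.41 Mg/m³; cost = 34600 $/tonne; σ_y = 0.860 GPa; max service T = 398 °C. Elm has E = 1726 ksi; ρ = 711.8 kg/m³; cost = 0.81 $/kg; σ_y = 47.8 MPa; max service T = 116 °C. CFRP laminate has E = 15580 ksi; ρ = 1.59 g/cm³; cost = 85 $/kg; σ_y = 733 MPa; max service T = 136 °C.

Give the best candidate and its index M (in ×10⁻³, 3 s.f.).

Screen on constraints: cost ≤ 60 $/kg; σ_y ≥ 36.0 MPa; max service T ≥ 178 °C. Survivors: brass, low-carbon steel, titanium alloy.
Convert each candidate to consistent units, then evaluate M:
  brass: E = 99.97 GPa, ρ = 8586 kg/m³
  low-carbon steel: E = 206.0 GPa, ρ = 7839 kg/m³
  titanium alloy: E = 110.5 GPa, ρ = 4410 kg/m³
  titanium alloy: M = 1.09×10⁻³
  low-carbon steel: M = 0.753×10⁻³
  brass: M = 0.541×10⁻³
The maximum is for titanium alloy.

titanium alloy, M = 1.09×10⁻³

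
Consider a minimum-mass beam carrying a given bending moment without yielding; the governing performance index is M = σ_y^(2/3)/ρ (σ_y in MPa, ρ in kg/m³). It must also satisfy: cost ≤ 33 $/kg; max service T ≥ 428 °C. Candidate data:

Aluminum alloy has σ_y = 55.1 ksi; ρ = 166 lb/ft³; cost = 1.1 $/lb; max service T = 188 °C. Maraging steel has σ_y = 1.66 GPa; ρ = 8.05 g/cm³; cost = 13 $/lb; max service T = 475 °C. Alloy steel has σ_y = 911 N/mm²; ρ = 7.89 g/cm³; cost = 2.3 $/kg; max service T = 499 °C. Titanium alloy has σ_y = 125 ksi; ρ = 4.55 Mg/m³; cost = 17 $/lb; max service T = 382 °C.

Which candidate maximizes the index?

maraging steel

Screen on constraints: cost ≤ 33 $/kg; max service T ≥ 428 °C. Survivors: maraging steel, alloy steel.
In SI units:
  maraging steel: σ_y = 1660 MPa, ρ = 8050 kg/m³
  alloy steel: σ_y = 911.0 MPa, ρ = 7890 kg/m³
  maraging steel: M = 17.4×10⁻³
  alloy steel: M = 11.9×10⁻³
Maraging steel ranks first.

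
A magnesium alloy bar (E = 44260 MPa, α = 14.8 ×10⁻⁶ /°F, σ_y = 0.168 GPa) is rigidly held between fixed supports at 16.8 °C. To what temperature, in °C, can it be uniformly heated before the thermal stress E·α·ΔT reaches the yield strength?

159 °C

E = 44260 MPa = 44.26 GPa.
α = 14.8×10⁻⁶/°F × 9/5 = 26.6×10⁻⁶/K.
σ_y = 0.168 GPa = 168.0 MPa.
E·α·ΔT = 168.0 MPa ⇒ ΔT = 168.0 / (44.26×10³ × 26.6×10⁻⁶) = 142.5 K.
T = 16.8 + 142.5 = 159.3 °C.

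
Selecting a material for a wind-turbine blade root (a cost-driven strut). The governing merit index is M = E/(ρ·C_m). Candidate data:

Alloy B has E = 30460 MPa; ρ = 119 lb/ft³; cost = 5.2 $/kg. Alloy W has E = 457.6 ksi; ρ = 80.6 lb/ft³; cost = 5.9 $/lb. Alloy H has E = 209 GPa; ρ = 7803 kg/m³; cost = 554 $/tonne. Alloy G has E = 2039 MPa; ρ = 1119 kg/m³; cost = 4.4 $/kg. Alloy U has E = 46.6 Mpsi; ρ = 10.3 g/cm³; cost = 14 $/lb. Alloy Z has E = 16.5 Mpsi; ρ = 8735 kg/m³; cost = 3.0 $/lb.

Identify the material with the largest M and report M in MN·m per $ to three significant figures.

alloy H, M = 48.3 MN·m per $

Normalizing units and computing the index:
  alloy B: E = 30.46 GPa, ρ = 1906 kg/m³, cost = 5.200 $/kg
  alloy W: E = 3.155 GPa, ρ = 1291 kg/m³, cost = 13.01 $/kg
  alloy H: E = 209.0 GPa, ρ = 7803 kg/m³, cost = 0.5540 $/kg
  alloy G: E = 2.039 GPa, ρ = 1119 kg/m³, cost = 4.400 $/kg
  alloy U: E = 321.3 GPa, ρ = 10300 kg/m³, cost = 30.86 $/kg
  alloy Z: E = 113.8 GPa, ρ = 8735 kg/m³, cost = 6.614 $/kg
  alloy H: M = 48.3 MN·m per $
  alloy B: M = 3.07 MN·m per $
  alloy Z: M = 1.97 MN·m per $
  alloy U: M = 1.01 MN·m per $
  alloy G: M = 0.414 MN·m per $
  alloy W: M = 0.188 MN·m per $
Highest index: alloy H.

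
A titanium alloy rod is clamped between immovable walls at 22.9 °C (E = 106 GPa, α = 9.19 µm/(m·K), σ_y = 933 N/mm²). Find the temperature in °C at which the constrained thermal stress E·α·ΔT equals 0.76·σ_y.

σ_y = 933 N/mm² = 933.0 MPa.
E·α·ΔT = 709.1 MPa ⇒ ΔT = 709.1 / (106.0×10³ × 9.19×10⁻⁶) = 727.9 K.
T = 22.9 + 727.9 = 750.8 °C.

751 °C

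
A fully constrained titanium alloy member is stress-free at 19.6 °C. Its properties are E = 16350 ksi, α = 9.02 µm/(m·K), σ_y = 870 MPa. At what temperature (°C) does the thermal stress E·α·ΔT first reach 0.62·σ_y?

550 °C

E = 16350 ksi = 112.7 GPa.
E·α·ΔT = 539.4 MPa ⇒ ΔT = 539.4 / (112.7×10³ × 9.02×10⁻⁶) = 530.5 K.
T = 19.6 + 530.5 = 550.1 °C.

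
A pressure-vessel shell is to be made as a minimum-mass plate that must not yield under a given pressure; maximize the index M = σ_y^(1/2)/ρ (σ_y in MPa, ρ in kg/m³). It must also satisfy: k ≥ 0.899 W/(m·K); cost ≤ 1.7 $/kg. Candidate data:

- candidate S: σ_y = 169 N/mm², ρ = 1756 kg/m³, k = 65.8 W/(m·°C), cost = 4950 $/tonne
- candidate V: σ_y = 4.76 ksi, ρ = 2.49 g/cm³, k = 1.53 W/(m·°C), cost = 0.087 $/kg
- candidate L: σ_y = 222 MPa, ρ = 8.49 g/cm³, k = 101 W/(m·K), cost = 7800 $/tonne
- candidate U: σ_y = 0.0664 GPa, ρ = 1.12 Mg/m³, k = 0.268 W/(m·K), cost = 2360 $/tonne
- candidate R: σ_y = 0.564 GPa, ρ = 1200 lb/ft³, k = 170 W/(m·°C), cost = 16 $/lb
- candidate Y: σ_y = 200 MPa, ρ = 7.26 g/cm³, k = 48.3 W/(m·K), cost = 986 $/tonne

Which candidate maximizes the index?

Screen on constraints: k ≥ 0.899 W/(m·K); cost ≤ 1.7 $/kg. Survivors: candidate V, candidate Y.
Convert each candidate to consistent units, then evaluate M:
  candidate V: σ_y = 32.82 MPa, ρ = 2490 kg/m³
  candidate Y: σ_y = 200.0 MPa, ρ = 7260 kg/m³
  candidate V: M = 2.30×10⁻³
  candidate Y: M = 1.95×10⁻³
The maximum is for candidate V.

candidate V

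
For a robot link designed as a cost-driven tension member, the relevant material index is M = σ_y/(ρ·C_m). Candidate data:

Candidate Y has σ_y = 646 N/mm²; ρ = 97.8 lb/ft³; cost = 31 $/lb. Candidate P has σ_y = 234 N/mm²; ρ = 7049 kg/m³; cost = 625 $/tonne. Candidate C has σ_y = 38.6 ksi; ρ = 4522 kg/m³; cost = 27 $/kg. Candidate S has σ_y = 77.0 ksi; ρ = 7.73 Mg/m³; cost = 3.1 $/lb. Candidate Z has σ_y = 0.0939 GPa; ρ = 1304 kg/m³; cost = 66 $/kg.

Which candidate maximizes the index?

Convert each candidate to consistent units, then evaluate M:
  candidate Y: σ_y = 646.0 MPa, ρ = 1567 kg/m³, cost = 68.34 $/kg
  candidate P: σ_y = 234.0 MPa, ρ = 7049 kg/m³, cost = 0.6250 $/kg
  candidate C: σ_y = 266.1 MPa, ρ = 4522 kg/m³, cost = 27.00 $/kg
  candidate S: σ_y = 530.9 MPa, ρ = 7730 kg/m³, cost = 6.834 $/kg
  candidate Z: σ_y = 93.90 MPa, ρ = 1304 kg/m³, cost = 66.00 $/kg
  candidate P: M = 53.1 kN·m per $
  candidate S: M = 10.0 kN·m per $
  candidate Y: M = 6.03 kN·m per $
  candidate C: M = 2.18 kN·m per $
  candidate Z: M = 1.09 kN·m per $
Candidate P has the largest M.

candidate P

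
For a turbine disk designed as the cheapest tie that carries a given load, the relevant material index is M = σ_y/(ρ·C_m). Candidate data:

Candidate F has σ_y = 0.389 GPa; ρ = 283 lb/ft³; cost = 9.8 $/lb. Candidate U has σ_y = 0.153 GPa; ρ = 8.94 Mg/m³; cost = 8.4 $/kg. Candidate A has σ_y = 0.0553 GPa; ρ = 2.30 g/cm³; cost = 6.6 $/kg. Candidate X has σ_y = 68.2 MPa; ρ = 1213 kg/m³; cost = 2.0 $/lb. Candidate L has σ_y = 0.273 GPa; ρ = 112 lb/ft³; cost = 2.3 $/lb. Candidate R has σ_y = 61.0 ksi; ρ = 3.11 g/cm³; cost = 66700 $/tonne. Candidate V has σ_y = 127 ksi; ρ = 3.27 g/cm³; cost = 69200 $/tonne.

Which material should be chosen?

Normalizing units and computing the index:
  candidate F: σ_y = 389.0 MPa, ρ = 4533 kg/m³, cost = 21.60 $/kg
  candidate U: σ_y = 153.0 MPa, ρ = 8940 kg/m³, cost = 8.400 $/kg
  candidate A: σ_y = 55.30 MPa, ρ = 2300 kg/m³, cost = 6.600 $/kg
  candidate X: σ_y = 68.20 MPa, ρ = 1213 kg/m³, cost = 4.409 $/kg
  candidate L: σ_y = 273.0 MPa, ρ = 1794 kg/m³, cost = 5.071 $/kg
  candidate R: σ_y = 420.6 MPa, ρ = 3110 kg/m³, cost = 66.70 $/kg
  candidate V: σ_y = 875.6 MPa, ρ = 3270 kg/m³, cost = 69.20 $/kg
  candidate L: M = 30.0 kN·m per $
  candidate X: M = 12.8 kN·m per $
  candidate F: M = 3.97 kN·m per $
  candidate V: M = 3.87 kN·m per $
  candidate A: M = 3.64 kN·m per $
  candidate U: M = 2.04 kN·m per $
  candidate R: M = 2.03 kN·m per $
Highest index: candidate L.

candidate L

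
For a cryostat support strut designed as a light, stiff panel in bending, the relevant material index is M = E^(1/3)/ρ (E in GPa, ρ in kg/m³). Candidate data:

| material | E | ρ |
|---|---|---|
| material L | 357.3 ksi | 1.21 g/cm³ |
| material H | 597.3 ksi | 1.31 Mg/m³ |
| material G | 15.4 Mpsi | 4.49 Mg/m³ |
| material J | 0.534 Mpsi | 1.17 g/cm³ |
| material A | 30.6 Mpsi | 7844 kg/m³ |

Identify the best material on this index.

material J

Normalizing units and computing the index:
  material L: E = 2.463 GPa, ρ = 1210 kg/m³
  material H: E = 4.118 GPa, ρ = 1310 kg/m³
  material G: E = 106.2 GPa, ρ = 4490 kg/m³
  material J: E = 3.682 GPa, ρ = 1170 kg/m³
  material A: E = 211.0 GPa, ρ = 7844 kg/m³
  material J: M = 1.32×10⁻³
  material H: M = 1.22×10⁻³
  material L: M = 1.12×10⁻³
  material G: M = 1.05×10⁻³
  material A: M = 0.759×10⁻³
The maximum is for material J.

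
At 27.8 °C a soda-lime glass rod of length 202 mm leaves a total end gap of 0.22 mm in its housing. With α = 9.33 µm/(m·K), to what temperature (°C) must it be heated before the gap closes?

α·L₀·ΔT = 0.22 mm ⇒ ΔT = 0.22 / (9.33×10⁻⁶ × 202.0) = 116.7 K.
T = 27.8 + 116.7 = 144.5 °C.

145 °C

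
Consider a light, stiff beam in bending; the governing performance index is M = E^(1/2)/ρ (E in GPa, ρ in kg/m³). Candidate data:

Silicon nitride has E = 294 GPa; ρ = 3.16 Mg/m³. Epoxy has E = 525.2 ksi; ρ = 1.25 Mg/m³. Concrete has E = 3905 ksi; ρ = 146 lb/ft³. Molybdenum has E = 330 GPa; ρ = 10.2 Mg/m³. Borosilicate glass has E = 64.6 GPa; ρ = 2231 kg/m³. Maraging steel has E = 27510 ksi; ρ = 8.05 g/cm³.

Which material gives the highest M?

Putting every candidate on a common basis:
  silicon nitride: E = 294.0 GPa, ρ = 3160 kg/m³
  epoxy: E = 3.621 GPa, ρ = 1250 kg/m³
  concrete: E = 26.92 GPa, ρ = 2339 kg/m³
  molybdenum: E = 330.0 GPa, ρ = 10200 kg/m³
  borosilicate glass: E = 64.60 GPa, ρ = 2231 kg/m³
  maraging steel: E = 189.7 GPa, ρ = 8050 kg/m³
  silicon nitride: M = 5.43×10⁻³
  borosilicate glass: M = 3.60×10⁻³
  concrete: M = 2.22×10⁻³
  molybdenum: M = 1.78×10⁻³
  maraging steel: M = 1.71×10⁻³
  epoxy: M = 1.52×10⁻³
Silicon nitride has the largest M.

silicon nitride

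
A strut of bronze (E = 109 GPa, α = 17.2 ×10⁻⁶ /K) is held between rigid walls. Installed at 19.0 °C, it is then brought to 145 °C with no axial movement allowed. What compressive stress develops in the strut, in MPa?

ΔT = 126.0 K. Constrained thermal stress σ = E·α·ΔT = 109.0×10³ MPa × 17.2×10⁻⁶ × 126.0 = 236 MPa (compressive).

236 MPa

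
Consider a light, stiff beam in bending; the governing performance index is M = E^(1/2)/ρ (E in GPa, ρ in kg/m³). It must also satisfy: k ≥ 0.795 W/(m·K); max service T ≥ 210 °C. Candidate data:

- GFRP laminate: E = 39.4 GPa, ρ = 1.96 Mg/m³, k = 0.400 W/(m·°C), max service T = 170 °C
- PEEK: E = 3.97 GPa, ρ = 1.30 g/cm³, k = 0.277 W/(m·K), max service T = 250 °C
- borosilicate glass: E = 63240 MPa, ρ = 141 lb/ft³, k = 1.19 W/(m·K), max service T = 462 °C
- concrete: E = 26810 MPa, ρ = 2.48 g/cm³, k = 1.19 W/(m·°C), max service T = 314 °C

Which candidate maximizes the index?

borosilicate glass

Screen on constraints: k ≥ 0.795 W/(m·K); max service T ≥ 210 °C. Survivors: borosilicate glass, concrete.
Normalizing units and computing the index:
  borosilicate glass: E = 63.24 GPa, ρ = 2259 kg/m³
  concrete: E = 26.81 GPa, ρ = 2480 kg/m³
  borosilicate glass: M = 3.52×10⁻³
  concrete: M = 2.09×10⁻³
The maximum is for borosilicate glass.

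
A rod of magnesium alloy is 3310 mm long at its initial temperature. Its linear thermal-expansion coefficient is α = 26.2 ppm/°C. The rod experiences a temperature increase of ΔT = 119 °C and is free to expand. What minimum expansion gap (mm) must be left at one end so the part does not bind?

ΔL = α·L₀·ΔT = 26.2×10⁻⁶ × 3310 mm × 119.0 K = 10.3 mm.

10.3 mm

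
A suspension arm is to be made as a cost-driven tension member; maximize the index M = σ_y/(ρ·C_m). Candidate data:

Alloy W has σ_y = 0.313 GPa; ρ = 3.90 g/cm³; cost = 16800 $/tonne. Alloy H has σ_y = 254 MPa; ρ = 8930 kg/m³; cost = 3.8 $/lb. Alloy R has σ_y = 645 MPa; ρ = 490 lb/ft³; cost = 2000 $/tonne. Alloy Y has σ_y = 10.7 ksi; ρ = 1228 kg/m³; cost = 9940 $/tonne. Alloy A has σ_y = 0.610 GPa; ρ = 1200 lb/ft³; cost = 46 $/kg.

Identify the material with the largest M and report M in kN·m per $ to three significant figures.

alloy R, M = 41.1 kN·m per $

In SI units:
  alloy W: σ_y = 313.0 MPa, ρ = 3900 kg/m³, cost = 16.80 $/kg
  alloy H: σ_y = 254.0 MPa, ρ = 8930 kg/m³, cost = 8.377 $/kg
  alloy R: σ_y = 645.0 MPa, ρ = 7849 kg/m³, cost = 2.000 $/kg
  alloy Y: σ_y = 73.77 MPa, ρ = 1228 kg/m³, cost = 9.940 $/kg
  alloy A: σ_y = 610.0 MPa, ρ = 19220 kg/m³, cost = 46.00 $/kg
  alloy R: M = 41.1 kN·m per $
  alloy Y: M = 6.04 kN·m per $
  alloy W: M = 4.78 kN·m per $
  alloy H: M = 3.40 kN·m per $
  alloy A: M = 0.690 kN·m per $
Alloy R has the largest M.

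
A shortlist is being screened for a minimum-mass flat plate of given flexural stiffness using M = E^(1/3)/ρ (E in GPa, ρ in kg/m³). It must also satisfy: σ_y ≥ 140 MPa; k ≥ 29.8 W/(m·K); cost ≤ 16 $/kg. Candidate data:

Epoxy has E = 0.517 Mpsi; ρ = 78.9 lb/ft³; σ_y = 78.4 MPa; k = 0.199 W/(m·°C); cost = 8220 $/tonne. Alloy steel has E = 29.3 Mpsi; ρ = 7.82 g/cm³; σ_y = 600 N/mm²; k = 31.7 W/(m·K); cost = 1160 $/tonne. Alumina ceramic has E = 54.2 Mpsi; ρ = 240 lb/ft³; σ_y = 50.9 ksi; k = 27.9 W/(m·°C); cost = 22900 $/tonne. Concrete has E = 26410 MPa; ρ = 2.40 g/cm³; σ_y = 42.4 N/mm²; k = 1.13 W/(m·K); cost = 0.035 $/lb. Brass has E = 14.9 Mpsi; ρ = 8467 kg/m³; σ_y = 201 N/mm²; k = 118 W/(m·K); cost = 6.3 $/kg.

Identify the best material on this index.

alloy steel

Screen on constraints: σ_y ≥ 140 MPa; k ≥ 29.8 W/(m·K); cost ≤ 16 $/kg. Survivors: alloy steel, brass.
After converting to SI:
  alloy steel: E = 202.0 GPa, ρ = 7820 kg/m³
  brass: E = 102.7 GPa, ρ = 8467 kg/m³
  alloy steel: M = 0.750×10⁻³
  brass: M = 0.553×10⁻³
The maximum is for alloy steel.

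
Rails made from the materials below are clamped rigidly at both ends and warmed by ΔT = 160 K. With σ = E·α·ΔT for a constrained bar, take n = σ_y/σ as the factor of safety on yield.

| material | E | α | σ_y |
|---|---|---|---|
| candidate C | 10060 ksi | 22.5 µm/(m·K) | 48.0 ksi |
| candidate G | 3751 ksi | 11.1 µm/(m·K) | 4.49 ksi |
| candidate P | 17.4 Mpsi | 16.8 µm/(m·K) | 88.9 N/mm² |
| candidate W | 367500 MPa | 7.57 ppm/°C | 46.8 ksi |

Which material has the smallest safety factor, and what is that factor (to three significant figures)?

candidate P, n = 0.276

Per material, after unit conversion:
  candidate C: E = 69.36, α = 22.5, σ_y = 330.9 → σ = 250 MPa, n = 1.33
  candidate G: E = 25.86, α = 11.1, σ_y = 30.96 → σ = 45.9 MPa, n = 0.674
  candidate P: E = 120.0, α = 16.8, σ_y = 88.90 → σ = 322 MPa, n = 0.276
  candidate W: E = 367.5, α = 7.57, σ_y = 322.7 → σ = 445 MPa, n = 0.725
Smallest n: candidate P with n = 0.276.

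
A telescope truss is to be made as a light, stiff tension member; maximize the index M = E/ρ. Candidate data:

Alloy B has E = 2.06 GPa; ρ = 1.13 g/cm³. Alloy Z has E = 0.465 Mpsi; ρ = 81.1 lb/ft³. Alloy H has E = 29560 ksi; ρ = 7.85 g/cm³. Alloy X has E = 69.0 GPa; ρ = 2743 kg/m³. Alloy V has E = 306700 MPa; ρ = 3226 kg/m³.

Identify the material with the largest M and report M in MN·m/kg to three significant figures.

alloy V, M = 95.1 MN·m/kg

Normalizing units and computing the index:
  alloy B: E = 2.060 GPa, ρ = 1130 kg/m³
  alloy Z: E = 3.206 GPa, ρ = 1299 kg/m³
  alloy H: E = 203.8 GPa, ρ = 7850 kg/m³
  alloy X: E = 69.00 GPa, ρ = 2743 kg/m³
  alloy V: E = 306.7 GPa, ρ = 3226 kg/m³
  alloy V: M = 95.1 MN·m/kg
  alloy H: M = 26.0 MN·m/kg
  alloy X: M = 25.2 MN·m/kg
  alloy Z: M = 2.47 MN·m/kg
  alloy B: M = 1.82 MN·m/kg
Highest index: alloy V.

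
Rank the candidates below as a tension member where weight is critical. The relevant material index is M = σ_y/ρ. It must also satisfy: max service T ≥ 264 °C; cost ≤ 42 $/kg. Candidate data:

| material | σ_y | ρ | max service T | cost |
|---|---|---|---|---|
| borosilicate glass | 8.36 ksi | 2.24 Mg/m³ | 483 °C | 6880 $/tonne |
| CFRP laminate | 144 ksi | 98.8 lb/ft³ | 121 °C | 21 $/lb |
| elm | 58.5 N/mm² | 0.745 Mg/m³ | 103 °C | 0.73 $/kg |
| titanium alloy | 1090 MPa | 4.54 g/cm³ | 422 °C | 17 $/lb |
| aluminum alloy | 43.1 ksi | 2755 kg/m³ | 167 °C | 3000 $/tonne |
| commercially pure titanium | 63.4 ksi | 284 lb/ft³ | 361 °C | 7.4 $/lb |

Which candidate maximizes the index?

titanium alloy

Screen on constraints: max service T ≥ 264 °C; cost ≤ 42 $/kg. Survivors: borosilicate glass, titanium alloy, commercially pure titanium.
Convert each candidate to consistent units, then evaluate M:
  borosilicate glass: σ_y = 57.64 MPa, ρ = 2240 kg/m³
  titanium alloy: σ_y = 1090 MPa, ρ = 4540 kg/m³
  commercially pure titanium: σ_y = 437.1 MPa, ρ = 4549 kg/m³
  titanium alloy: M = 240 kN·m/kg
  commercially pure titanium: M = 96.1 kN·m/kg
  borosilicate glass: M = 25.7 kN·m/kg
The maximum is for titanium alloy.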